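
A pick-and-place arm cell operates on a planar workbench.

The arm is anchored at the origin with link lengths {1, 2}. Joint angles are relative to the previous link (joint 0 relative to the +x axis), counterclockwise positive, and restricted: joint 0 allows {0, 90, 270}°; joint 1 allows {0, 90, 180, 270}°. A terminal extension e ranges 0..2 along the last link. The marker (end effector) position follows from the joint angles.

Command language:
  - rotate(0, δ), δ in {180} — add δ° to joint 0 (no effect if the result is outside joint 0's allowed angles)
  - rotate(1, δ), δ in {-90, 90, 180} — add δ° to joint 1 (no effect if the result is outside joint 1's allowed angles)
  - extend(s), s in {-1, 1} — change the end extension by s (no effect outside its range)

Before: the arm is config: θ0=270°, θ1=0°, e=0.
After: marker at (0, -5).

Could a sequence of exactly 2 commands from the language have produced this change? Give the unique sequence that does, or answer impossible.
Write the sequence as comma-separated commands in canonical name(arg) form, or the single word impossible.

t0: config: θ0=270°, θ1=0°, e=0
t=1 extend(1) ⇒ config: θ0=270°, θ1=0°, e=1
t=2 extend(1) ⇒ config: θ0=270°, θ1=0°, e=2
no rival 2-sequence matches.

extend(1), extend(1)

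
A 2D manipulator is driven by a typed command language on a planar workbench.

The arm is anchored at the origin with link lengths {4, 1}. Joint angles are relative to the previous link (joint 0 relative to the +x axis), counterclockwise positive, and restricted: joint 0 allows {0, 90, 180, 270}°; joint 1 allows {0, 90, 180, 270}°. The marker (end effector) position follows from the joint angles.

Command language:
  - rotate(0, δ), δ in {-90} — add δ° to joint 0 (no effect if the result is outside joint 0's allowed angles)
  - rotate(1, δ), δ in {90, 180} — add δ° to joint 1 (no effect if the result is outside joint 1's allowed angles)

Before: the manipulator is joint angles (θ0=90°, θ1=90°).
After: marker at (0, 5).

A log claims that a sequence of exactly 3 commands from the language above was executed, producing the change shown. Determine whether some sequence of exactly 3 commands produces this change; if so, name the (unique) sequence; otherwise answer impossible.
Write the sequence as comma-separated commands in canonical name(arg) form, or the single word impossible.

rotate(1, 90), rotate(1, 90), rotate(1, 90)

start: joint angles (θ0=90°, θ1=90°)
1. rotate(1, 90) → joint angles (θ0=90°, θ1=180°)
2. rotate(1, 90) → joint angles (θ0=90°, θ1=270°)
3. rotate(1, 90) → joint angles (θ0=90°, θ1=0°)
no other 3-command option fits: unique.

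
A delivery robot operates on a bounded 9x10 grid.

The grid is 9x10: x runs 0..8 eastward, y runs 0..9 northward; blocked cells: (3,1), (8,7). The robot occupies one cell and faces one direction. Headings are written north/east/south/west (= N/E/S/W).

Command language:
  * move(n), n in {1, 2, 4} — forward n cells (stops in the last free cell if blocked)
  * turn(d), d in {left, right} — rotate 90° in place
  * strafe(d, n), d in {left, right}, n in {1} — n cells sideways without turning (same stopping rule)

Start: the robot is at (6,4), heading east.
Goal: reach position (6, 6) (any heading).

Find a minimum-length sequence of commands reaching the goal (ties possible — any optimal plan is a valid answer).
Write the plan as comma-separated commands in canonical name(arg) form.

turn(left), move(2)

t0: at (6,4), heading east
step 1 (turn(left)): at (6,4), heading north
step 2 (move(2)): at (6,6), heading north
minimal: 2 command(s), checked below 2.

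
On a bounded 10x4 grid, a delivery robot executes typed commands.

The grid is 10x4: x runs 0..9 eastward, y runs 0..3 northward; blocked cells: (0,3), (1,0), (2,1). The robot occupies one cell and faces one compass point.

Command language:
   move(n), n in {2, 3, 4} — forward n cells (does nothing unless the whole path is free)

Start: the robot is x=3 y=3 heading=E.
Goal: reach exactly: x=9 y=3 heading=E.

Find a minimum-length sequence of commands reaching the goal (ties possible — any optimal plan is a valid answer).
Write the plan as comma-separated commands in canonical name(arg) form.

move(3), move(3)

from: x=3 y=3 heading=E
t=1 move(3) ⇒ x=6 y=3 heading=E
t=2 move(3) ⇒ x=9 y=3 heading=E
nothing shorter than 2 reaches the goal.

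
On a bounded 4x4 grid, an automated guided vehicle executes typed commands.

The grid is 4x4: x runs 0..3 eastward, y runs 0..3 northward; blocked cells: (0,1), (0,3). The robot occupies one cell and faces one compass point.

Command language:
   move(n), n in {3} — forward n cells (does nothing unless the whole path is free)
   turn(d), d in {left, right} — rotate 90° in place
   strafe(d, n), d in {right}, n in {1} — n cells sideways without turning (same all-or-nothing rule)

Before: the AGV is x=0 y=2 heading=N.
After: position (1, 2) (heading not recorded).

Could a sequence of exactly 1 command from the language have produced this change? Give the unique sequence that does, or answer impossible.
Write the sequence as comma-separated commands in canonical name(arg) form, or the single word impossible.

t0: x=0 y=2 heading=N
[1] after strafe(right, 1): x=1 y=2 heading=N
all 4 alternatives checked — unique.

strafe(right, 1)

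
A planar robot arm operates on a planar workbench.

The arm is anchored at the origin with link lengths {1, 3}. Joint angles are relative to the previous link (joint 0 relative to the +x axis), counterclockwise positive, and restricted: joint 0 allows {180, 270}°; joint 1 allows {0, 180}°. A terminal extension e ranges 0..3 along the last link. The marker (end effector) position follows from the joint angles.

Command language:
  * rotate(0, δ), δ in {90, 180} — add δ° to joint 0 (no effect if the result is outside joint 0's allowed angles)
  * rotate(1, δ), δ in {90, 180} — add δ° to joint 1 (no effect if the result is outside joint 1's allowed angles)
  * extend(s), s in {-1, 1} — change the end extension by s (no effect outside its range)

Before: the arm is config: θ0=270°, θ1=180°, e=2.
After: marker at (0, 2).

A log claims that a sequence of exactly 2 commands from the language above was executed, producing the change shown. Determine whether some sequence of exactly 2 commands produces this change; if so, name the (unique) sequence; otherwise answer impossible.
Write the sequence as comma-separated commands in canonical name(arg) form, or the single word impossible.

initial: config: θ0=270°, θ1=180°, e=2
1. extend(-1) → config: θ0=270°, θ1=180°, e=1
2. extend(-1) → config: θ0=270°, θ1=180°, e=0
uniquely the one of 36 2-step routes that fits.

extend(-1), extend(-1)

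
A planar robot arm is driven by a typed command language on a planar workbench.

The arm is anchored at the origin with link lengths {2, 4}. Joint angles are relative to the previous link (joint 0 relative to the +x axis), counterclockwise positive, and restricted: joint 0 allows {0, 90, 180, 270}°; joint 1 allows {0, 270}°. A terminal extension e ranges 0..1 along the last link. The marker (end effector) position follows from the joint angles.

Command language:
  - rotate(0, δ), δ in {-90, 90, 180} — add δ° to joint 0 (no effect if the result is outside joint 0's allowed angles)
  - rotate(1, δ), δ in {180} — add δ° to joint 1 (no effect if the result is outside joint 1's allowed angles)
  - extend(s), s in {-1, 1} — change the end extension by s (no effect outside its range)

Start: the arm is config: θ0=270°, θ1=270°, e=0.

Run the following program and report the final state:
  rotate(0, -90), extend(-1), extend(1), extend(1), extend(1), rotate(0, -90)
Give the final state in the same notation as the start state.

config: θ0=90°, θ1=270°, e=1

initial: config: θ0=270°, θ1=270°, e=0
t=1 rotate(0, -90) ⇒ config: θ0=180°, θ1=270°, e=0
t=2 extend(-1) ⇒ config: θ0=180°, θ1=270°, e=0
t=3 extend(1) ⇒ config: θ0=180°, θ1=270°, e=1
t=4 extend(1) ⇒ config: θ0=180°, θ1=270°, e=1
t=5 extend(1) ⇒ config: θ0=180°, θ1=270°, e=1
t=6 rotate(0, -90) ⇒ config: θ0=90°, θ1=270°, e=1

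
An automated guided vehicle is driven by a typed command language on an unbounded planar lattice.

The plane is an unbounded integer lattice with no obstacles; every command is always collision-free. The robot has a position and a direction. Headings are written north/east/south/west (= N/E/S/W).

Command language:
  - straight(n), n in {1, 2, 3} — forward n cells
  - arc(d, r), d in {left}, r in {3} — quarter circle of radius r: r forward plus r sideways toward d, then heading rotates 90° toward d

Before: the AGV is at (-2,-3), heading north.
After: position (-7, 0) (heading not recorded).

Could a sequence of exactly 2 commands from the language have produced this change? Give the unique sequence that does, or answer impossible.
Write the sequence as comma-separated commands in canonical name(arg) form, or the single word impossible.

key: running straight(2) before arc(left, 3) would end elsewhere — order is forced
from: at (-2,-3), heading north
t=1 arc(left, 3) ⇒ at (-5,0), heading west
t=2 straight(2) ⇒ at (-7,0), heading west
uniquely the one of 16 2-step routes that fits.

arc(left, 3), straight(2)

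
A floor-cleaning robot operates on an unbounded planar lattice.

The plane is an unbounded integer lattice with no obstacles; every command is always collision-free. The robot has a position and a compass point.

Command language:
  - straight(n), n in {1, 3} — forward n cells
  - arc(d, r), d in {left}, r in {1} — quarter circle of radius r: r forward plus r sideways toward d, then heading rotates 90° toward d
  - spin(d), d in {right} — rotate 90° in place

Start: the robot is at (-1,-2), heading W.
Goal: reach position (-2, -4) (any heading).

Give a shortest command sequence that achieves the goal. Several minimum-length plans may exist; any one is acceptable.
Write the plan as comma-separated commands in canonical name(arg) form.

t0: at (-1,-2), heading W
step 1 (arc(left, 1)): at (-2,-3), heading S
step 2 (straight(1)): at (-2,-4), heading S
minimal: 2 command(s), checked below 2.

arc(left, 1), straight(1)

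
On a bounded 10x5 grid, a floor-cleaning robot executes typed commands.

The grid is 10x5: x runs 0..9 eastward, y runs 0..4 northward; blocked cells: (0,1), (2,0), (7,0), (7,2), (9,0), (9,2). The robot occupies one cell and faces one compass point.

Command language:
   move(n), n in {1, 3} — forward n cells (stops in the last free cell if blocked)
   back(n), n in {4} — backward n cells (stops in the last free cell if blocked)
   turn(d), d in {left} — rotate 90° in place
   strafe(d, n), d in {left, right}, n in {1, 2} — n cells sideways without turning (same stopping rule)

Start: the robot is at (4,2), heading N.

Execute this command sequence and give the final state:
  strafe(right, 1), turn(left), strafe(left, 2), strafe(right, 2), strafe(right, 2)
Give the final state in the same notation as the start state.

t0: at (4,2), heading N
1. strafe(right, 1) → at (5,2), heading N
2. turn(left) → at (5,2), heading W
3. strafe(left, 2) → at (5,0), heading W
4. strafe(right, 2) → at (5,2), heading W
5. strafe(right, 2) → at (5,4), heading W

at (5,4), heading W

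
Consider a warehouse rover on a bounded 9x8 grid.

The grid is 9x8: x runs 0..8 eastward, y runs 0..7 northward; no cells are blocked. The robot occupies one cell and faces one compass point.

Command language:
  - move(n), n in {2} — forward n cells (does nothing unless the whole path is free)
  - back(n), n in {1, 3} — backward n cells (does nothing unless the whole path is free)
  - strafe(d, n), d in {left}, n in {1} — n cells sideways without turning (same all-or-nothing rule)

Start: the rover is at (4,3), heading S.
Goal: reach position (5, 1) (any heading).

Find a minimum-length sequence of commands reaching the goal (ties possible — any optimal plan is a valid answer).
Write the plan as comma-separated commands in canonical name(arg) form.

begin: at (4,3), heading S
1. move(2) → at (4,1), heading S
2. strafe(left, 1) → at (5,1), heading S
minimal: 2 command(s), checked below 2.

move(2), strafe(left, 1)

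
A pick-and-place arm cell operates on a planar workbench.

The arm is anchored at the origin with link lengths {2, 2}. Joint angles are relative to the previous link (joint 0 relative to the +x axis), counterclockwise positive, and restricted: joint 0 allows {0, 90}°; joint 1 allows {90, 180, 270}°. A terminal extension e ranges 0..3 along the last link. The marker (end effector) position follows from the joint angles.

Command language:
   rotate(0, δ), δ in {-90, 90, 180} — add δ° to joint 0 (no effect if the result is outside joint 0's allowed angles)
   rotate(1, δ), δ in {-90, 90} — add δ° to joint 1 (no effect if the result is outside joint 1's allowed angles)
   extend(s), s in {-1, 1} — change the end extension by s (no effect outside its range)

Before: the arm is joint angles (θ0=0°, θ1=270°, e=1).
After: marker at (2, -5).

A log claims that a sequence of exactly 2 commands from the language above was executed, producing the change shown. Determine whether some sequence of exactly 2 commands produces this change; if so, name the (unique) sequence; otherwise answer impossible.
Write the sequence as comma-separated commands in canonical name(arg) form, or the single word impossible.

begin: joint angles (θ0=0°, θ1=270°, e=1)
1. extend(1) → joint angles (θ0=0°, θ1=270°, e=2)
2. extend(1) → joint angles (θ0=0°, θ1=270°, e=3)
uniquely the one of 49 2-step routes that fits.

extend(1), extend(1)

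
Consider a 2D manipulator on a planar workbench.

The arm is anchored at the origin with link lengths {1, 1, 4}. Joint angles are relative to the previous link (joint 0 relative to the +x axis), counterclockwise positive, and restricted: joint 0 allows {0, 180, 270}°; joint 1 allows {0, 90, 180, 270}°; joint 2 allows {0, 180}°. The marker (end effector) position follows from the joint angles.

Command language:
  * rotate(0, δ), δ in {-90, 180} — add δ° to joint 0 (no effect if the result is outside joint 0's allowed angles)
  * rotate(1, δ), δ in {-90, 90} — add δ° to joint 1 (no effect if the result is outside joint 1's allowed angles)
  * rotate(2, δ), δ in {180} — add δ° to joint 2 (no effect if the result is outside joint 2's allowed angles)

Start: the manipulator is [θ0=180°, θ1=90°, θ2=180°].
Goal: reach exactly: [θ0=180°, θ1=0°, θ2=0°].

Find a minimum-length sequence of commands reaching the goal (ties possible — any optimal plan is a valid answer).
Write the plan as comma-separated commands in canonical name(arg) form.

rotate(1, -90), rotate(2, 180)

start: [θ0=180°, θ1=90°, θ2=180°]
[1] after rotate(1, -90): [θ0=180°, θ1=0°, θ2=180°]
[2] after rotate(2, 180): [θ0=180°, θ1=0°, θ2=0°]
minimal: 2 command(s), checked below 2.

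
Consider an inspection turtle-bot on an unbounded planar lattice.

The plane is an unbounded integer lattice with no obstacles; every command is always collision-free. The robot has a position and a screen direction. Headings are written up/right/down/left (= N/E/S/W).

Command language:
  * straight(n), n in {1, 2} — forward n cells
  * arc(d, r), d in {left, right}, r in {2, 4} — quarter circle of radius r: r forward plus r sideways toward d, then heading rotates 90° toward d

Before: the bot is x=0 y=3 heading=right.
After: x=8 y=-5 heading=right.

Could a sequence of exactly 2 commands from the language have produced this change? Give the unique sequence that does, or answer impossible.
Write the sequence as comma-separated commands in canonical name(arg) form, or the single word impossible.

arc(right, 4), arc(left, 4)

key: still facing E at the end — net rotation zero over 2 steps
from: x=0 y=3 heading=right
step 1 (arc(right, 4)): x=4 y=-1 heading=down
step 2 (arc(left, 4)): x=8 y=-5 heading=right
uniquely the one of 36 2-step routes that fits.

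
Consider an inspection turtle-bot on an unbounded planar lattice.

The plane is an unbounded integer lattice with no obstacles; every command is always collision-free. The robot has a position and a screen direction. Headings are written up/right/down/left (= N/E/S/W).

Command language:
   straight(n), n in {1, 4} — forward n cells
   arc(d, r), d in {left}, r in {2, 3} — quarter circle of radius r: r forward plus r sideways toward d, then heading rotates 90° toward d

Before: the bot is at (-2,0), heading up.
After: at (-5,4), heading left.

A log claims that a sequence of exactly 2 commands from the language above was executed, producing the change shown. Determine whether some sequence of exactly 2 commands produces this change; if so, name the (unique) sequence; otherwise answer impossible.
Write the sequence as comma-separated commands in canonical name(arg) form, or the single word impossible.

straight(1), arc(left, 3)

key: position moved to (-5,4) AND the heading swung to W — translation plus rotation needed
t0: at (-2,0), heading up
t=1 straight(1) ⇒ at (-2,1), heading up
t=2 arc(left, 3) ⇒ at (-5,4), heading left
all 16 alternatives checked — unique.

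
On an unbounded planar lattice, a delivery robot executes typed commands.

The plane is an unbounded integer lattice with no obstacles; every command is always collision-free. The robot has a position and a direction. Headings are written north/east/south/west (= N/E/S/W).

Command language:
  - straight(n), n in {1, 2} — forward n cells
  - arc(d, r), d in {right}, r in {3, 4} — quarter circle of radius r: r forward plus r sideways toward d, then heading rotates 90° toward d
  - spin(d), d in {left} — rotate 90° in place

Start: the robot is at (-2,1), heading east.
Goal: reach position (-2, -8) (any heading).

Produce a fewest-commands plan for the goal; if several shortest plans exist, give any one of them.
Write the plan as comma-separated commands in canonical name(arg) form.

arc(right, 4), straight(1), arc(right, 4)

start: at (-2,1), heading east
1. arc(right, 4) → at (2,-3), heading south
2. straight(1) → at (2,-4), heading south
3. arc(right, 4) → at (-2,-8), heading west
shorter routes all fall short; 3 is best.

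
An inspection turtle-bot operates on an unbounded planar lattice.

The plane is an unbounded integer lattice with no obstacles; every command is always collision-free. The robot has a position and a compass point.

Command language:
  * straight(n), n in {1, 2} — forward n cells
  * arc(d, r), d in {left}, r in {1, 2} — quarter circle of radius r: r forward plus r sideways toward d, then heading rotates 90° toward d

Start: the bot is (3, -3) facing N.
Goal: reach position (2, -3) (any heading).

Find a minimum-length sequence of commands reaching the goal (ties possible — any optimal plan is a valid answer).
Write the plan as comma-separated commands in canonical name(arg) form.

straight(1), arc(left, 1), arc(left, 1), arc(left, 1)

from: (3, -3) facing N
step 1 (straight(1)): (3, -2) facing N
step 2 (arc(left, 1)): (2, -1) facing W
step 3 (arc(left, 1)): (1, -2) facing S
step 4 (arc(left, 1)): (2, -3) facing E
minimal: 4 command(s), checked below 4.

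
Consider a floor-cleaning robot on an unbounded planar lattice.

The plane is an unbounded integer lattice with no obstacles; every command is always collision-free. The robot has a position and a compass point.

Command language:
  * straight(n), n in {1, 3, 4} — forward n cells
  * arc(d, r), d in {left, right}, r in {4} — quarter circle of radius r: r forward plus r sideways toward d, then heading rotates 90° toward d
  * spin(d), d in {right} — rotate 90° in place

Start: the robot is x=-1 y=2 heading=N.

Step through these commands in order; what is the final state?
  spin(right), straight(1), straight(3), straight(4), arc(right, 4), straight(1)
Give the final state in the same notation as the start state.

t0: x=-1 y=2 heading=N
t=1 spin(right) ⇒ x=-1 y=2 heading=E
t=2 straight(1) ⇒ x=0 y=2 heading=E
t=3 straight(3) ⇒ x=3 y=2 heading=E
t=4 straight(4) ⇒ x=7 y=2 heading=E
t=5 arc(right, 4) ⇒ x=11 y=-2 heading=S
t=6 straight(1) ⇒ x=11 y=-3 heading=S

x=11 y=-3 heading=S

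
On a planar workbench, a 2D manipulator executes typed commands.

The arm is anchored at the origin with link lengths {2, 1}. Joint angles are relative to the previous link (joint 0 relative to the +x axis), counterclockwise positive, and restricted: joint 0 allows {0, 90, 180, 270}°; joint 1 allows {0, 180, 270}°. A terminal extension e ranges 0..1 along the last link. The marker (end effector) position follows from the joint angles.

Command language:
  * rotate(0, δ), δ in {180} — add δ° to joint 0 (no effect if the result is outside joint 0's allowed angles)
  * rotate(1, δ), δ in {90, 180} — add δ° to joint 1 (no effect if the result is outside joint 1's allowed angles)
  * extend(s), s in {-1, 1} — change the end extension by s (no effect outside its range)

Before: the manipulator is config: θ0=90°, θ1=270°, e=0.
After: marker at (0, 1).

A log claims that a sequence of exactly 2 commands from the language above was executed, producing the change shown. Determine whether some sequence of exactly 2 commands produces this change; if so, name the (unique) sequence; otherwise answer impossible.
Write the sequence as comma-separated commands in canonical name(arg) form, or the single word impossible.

rotate(1, 90), rotate(1, 180)

key: order matters: swapping rotate(1, 90) and rotate(1, 180) lands elsewhere
from: config: θ0=90°, θ1=270°, e=0
t=1 rotate(1, 90) ⇒ config: θ0=90°, θ1=0°, e=0
t=2 rotate(1, 180) ⇒ config: θ0=90°, θ1=180°, e=0
no rival 2-sequence matches.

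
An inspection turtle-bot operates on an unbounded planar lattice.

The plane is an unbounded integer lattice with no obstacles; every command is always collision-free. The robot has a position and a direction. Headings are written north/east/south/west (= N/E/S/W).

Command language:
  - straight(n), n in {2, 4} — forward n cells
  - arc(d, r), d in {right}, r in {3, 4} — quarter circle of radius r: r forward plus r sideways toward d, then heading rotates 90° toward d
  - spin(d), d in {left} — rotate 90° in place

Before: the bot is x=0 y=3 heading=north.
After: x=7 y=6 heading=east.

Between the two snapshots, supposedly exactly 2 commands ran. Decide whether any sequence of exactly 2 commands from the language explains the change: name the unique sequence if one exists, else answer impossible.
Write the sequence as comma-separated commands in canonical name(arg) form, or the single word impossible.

key: order matters: swapping arc(right, 3) and straight(4) lands elsewhere
initial: x=0 y=3 heading=north
1. arc(right, 3) → x=3 y=6 heading=east
2. straight(4) → x=7 y=6 heading=east
all 25 alternatives checked — unique.

arc(right, 3), straight(4)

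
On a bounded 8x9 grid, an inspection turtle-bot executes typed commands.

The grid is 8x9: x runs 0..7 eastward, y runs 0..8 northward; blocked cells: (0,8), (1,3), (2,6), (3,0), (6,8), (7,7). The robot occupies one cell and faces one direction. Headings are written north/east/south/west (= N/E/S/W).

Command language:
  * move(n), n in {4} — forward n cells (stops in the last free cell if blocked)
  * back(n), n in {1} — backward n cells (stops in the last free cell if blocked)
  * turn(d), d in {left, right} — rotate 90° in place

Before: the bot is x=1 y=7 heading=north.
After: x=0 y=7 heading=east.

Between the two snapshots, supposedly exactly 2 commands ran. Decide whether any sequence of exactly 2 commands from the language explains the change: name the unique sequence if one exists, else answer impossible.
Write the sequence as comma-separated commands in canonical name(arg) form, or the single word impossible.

turn(right), back(1)

key: order matters: swapping turn(right) and back(1) lands elsewhere
begin: x=1 y=7 heading=north
step 1 (turn(right)): x=1 y=7 heading=east
step 2 (back(1)): x=0 y=7 heading=east
no other 2-command option fits: unique.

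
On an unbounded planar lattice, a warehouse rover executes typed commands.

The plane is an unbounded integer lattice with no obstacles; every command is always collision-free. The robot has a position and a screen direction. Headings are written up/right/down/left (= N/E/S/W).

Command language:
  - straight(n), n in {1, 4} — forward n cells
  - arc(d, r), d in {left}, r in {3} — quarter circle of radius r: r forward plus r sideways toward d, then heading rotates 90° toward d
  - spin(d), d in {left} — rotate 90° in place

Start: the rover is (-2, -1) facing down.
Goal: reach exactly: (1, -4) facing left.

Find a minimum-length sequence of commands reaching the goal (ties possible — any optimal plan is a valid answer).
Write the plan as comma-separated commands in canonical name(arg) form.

start: (-2, -1) facing down
[1] after arc(left, 3): (1, -4) facing right
[2] after spin(left): (1, -4) facing up
[3] after spin(left): (1, -4) facing left
nothing shorter than 3 reaches the goal.

arc(left, 3), spin(left), spin(left)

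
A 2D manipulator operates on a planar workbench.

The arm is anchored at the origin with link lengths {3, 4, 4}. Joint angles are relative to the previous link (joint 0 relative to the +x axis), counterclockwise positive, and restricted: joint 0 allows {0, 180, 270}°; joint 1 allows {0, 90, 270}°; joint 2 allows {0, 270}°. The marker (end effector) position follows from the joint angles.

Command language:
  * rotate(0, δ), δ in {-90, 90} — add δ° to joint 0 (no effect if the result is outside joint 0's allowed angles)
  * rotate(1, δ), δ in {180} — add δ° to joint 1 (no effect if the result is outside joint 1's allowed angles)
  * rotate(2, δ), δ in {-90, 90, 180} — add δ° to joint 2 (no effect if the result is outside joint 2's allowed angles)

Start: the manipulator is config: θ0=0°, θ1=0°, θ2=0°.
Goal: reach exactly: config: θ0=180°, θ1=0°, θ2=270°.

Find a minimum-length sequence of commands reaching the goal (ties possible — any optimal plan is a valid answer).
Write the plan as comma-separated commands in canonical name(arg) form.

rotate(0, -90), rotate(0, -90), rotate(2, -90)

initial: config: θ0=0°, θ1=0°, θ2=0°
t=1 rotate(0, -90) ⇒ config: θ0=270°, θ1=0°, θ2=0°
t=2 rotate(0, -90) ⇒ config: θ0=180°, θ1=0°, θ2=0°
t=3 rotate(2, -90) ⇒ config: θ0=180°, θ1=0°, θ2=270°
shorter routes all fall short; 3 is best.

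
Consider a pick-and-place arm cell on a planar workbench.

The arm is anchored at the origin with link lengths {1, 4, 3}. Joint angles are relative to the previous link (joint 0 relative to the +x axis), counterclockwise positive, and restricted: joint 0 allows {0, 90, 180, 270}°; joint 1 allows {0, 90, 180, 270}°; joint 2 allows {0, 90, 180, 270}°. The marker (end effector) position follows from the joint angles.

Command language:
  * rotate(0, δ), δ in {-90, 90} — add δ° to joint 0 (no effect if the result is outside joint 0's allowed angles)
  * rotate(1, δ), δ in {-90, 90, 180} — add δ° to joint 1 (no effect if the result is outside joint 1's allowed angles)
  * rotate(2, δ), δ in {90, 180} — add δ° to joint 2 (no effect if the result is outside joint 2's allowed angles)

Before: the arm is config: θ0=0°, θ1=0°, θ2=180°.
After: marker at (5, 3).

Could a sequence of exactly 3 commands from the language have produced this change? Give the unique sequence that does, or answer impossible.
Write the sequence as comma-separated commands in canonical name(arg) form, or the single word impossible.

t0: config: θ0=0°, θ1=0°, θ2=180°
step 1 (rotate(2, 90)): config: θ0=0°, θ1=0°, θ2=270°
step 2 (rotate(2, 90)): config: θ0=0°, θ1=0°, θ2=0°
step 3 (rotate(2, 90)): config: θ0=0°, θ1=0°, θ2=90°
no other 3-command option fits: unique.

rotate(2, 90), rotate(2, 90), rotate(2, 90)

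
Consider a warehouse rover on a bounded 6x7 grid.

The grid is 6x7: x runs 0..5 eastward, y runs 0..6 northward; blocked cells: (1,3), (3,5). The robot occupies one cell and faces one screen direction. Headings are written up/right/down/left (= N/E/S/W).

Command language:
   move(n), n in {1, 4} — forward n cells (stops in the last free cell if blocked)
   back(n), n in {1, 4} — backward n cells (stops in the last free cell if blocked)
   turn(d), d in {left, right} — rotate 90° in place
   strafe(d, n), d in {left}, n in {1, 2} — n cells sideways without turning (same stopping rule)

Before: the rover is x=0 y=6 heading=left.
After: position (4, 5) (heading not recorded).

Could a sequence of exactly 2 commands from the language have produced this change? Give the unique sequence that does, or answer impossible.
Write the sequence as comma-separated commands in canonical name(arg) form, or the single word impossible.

key: running strafe(left, 1) before back(4) would end elsewhere — order is forced
begin: x=0 y=6 heading=left
1. back(4) → x=4 y=6 heading=left
2. strafe(left, 1) → x=4 y=5 heading=left
no other 2-command option fits: unique.

back(4), strafe(left, 1)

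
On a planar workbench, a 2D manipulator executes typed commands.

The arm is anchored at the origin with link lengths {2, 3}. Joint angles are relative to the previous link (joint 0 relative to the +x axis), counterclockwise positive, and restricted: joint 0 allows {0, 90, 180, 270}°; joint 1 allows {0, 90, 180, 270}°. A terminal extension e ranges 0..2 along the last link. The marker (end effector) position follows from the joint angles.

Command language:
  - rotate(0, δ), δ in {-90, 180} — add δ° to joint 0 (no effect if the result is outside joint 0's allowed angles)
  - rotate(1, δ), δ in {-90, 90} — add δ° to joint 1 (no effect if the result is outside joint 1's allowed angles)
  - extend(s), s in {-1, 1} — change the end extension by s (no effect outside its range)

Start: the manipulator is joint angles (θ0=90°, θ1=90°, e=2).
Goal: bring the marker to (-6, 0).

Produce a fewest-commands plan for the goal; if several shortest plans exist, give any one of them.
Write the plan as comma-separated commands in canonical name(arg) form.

extend(-1), rotate(0, 180), rotate(0, -90), rotate(1, -90)

t0: joint angles (θ0=90°, θ1=90°, e=2)
1. extend(-1) → joint angles (θ0=90°, θ1=90°, e=1)
2. rotate(0, 180) → joint angles (θ0=270°, θ1=90°, e=1)
3. rotate(0, -90) → joint angles (θ0=180°, θ1=90°, e=1)
4. rotate(1, -90) → joint angles (θ0=180°, θ1=0°, e=1)
minimal: 4 command(s), checked below 4.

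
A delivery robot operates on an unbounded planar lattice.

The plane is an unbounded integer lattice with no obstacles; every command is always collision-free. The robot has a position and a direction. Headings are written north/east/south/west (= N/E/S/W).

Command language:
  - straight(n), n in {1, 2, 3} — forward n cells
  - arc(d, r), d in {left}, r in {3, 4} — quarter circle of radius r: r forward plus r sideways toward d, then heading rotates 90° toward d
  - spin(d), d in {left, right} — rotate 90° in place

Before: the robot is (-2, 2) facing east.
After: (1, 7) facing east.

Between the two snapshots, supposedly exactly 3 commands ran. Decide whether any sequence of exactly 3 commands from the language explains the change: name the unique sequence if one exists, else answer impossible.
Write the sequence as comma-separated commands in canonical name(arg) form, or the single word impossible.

arc(left, 3), straight(2), spin(right)

key: heading stays E — rotations cancel among the 3 commands
begin: (-2, 2) facing east
[1] after arc(left, 3): (1, 5) facing north
[2] after straight(2): (1, 7) facing north
[3] after spin(right): (1, 7) facing east
no other 3-command option fits: unique.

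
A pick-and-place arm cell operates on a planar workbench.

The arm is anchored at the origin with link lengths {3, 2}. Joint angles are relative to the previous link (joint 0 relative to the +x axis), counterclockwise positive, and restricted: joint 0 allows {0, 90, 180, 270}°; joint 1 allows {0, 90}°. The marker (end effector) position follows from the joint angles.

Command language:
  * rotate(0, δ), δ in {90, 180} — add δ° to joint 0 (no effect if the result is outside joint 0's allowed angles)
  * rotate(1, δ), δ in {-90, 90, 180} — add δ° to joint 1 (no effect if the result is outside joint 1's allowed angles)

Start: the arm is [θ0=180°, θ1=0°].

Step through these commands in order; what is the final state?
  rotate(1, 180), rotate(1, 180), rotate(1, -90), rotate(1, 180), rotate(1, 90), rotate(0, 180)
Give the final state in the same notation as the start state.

initial: [θ0=180°, θ1=0°]
[1] after rotate(1, 180): [θ0=180°, θ1=0°]
[2] after rotate(1, 180): [θ0=180°, θ1=0°]
[3] after rotate(1, -90): [θ0=180°, θ1=0°]
[4] after rotate(1, 180): [θ0=180°, θ1=0°]
[5] after rotate(1, 90): [θ0=180°, θ1=90°]
[6] after rotate(0, 180): [θ0=0°, θ1=90°]

[θ0=0°, θ1=90°]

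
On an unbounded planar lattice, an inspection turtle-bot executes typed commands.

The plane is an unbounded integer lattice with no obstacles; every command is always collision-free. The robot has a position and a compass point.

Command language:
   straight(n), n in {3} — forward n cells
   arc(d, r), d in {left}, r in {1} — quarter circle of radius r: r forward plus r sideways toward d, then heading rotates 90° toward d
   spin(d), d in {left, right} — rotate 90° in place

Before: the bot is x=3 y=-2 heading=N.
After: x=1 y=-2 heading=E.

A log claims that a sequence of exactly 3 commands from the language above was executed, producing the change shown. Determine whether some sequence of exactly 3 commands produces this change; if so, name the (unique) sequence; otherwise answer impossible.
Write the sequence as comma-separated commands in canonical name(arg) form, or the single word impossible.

key: order matters: swapping arc(left, 1) and spin(left) lands elsewhere
t0: x=3 y=-2 heading=N
[1] after arc(left, 1): x=2 y=-1 heading=W
[2] after arc(left, 1): x=1 y=-2 heading=S
[3] after spin(left): x=1 y=-2 heading=E
all 64 alternatives checked — unique.

arc(left, 1), arc(left, 1), spin(left)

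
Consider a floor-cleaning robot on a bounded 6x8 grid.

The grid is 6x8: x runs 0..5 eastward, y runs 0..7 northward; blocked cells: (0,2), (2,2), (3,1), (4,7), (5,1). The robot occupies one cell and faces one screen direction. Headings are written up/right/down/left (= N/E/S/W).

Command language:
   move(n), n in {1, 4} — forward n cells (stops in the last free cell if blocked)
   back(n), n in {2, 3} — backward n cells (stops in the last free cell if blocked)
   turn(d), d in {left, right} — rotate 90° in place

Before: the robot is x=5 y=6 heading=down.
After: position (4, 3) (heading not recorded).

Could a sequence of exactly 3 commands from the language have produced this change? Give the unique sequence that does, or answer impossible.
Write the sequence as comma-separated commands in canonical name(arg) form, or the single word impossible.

impossible

all 216 sequences checked — none match.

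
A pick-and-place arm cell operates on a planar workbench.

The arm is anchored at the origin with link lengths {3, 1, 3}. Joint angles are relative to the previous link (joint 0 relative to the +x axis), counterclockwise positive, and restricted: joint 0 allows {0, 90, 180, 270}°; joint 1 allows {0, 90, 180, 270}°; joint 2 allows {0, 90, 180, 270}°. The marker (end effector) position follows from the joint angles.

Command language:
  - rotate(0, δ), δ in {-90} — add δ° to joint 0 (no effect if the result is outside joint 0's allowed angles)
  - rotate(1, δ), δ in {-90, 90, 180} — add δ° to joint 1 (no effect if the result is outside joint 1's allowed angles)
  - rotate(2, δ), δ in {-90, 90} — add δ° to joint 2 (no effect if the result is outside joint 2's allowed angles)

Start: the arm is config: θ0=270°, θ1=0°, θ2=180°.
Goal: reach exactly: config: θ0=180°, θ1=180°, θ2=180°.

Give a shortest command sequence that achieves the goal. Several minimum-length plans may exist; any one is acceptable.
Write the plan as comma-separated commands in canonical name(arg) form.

initial: config: θ0=270°, θ1=0°, θ2=180°
step 1 (rotate(0, -90)): config: θ0=180°, θ1=0°, θ2=180°
step 2 (rotate(1, 180)): config: θ0=180°, θ1=180°, θ2=180°
shorter routes all fall short; 2 is best.

rotate(0, -90), rotate(1, 180)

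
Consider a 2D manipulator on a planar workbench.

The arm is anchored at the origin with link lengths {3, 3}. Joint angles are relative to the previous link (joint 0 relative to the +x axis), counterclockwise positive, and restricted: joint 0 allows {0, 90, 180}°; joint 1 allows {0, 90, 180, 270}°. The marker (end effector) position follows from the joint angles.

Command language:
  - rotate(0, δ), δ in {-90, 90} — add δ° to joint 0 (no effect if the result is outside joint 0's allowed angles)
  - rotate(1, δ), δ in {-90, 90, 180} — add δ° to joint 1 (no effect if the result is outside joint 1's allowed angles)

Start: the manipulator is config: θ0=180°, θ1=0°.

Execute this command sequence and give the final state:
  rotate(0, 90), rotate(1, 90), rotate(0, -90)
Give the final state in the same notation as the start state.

begin: config: θ0=180°, θ1=0°
t=1 rotate(0, 90) ⇒ config: θ0=180°, θ1=0°
t=2 rotate(1, 90) ⇒ config: θ0=180°, θ1=90°
t=3 rotate(0, -90) ⇒ config: θ0=90°, θ1=90°

config: θ0=90°, θ1=90°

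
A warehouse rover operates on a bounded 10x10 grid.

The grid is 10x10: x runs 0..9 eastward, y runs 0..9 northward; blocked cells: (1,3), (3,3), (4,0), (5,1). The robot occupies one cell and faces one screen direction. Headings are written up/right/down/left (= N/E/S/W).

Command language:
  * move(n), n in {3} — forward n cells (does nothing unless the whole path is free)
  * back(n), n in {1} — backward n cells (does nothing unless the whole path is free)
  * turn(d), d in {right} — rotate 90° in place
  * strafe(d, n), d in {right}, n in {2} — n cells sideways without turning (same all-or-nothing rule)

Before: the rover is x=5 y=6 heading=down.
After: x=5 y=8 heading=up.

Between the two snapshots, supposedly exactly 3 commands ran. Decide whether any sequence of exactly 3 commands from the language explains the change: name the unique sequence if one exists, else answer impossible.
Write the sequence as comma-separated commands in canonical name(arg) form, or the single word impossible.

key: cell and facing (now N) both changed — the 3 commands mix motion and turning
begin: x=5 y=6 heading=down
t=1 turn(right) ⇒ x=5 y=6 heading=left
t=2 strafe(right, 2) ⇒ x=5 y=8 heading=left
t=3 turn(right) ⇒ x=5 y=8 heading=up
no other 3-command option fits: unique.

turn(right), strafe(right, 2), turn(right)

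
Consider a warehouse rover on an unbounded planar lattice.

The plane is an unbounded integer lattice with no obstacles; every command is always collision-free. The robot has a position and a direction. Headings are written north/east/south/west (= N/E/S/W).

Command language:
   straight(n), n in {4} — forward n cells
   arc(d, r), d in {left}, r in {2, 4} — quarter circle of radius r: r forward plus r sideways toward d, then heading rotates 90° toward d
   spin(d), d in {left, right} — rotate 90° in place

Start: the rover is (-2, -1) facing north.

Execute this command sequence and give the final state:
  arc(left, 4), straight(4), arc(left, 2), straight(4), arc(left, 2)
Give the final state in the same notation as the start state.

start: (-2, -1) facing north
[1] after arc(left, 4): (-6, 3) facing west
[2] after straight(4): (-10, 3) facing west
[3] after arc(left, 2): (-12, 1) facing south
[4] after straight(4): (-12, -3) facing south
[5] after arc(left, 2): (-10, -5) facing east

(-10, -5) facing east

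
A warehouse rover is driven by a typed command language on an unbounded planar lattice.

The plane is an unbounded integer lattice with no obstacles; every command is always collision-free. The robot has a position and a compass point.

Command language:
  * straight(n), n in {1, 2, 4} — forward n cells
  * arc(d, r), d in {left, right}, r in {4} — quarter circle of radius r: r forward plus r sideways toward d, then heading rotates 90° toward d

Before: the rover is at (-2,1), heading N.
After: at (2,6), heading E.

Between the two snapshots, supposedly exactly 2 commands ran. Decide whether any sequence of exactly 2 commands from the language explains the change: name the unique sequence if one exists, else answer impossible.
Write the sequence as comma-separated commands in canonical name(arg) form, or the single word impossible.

key: position moved to (2,6) AND the heading swung to E — translation plus rotation needed
begin: at (-2,1), heading N
step 1 (straight(1)): at (-2,2), heading N
step 2 (arc(right, 4)): at (2,6), heading E
all 25 alternatives checked — unique.

straight(1), arc(right, 4)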